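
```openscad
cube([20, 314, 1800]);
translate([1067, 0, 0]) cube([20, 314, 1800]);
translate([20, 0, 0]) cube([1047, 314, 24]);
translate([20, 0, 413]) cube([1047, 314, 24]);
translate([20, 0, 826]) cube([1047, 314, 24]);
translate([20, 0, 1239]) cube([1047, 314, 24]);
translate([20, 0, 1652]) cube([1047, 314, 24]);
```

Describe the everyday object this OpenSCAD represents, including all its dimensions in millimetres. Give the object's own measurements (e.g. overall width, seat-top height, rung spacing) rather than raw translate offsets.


An open bookshelf. Two side panels, each 20 mm thick, 314 mm deep and 1800 mm tall, stand 1087 mm apart (outside-to-outside). Between them sit 5 shelves, each 24 mm thick and 314 mm deep, spanning the full gap between the sides. The bottom shelf rests on the floor (its underside at z = 0) and the clear gap between one shelf's top and the next shelf's underside is 389 mm.


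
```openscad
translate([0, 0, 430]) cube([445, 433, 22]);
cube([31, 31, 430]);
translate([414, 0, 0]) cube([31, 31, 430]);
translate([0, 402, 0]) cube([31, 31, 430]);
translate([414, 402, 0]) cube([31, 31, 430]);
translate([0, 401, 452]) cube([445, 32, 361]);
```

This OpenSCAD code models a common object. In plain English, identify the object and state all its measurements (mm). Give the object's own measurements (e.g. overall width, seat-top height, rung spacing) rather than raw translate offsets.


A chair. The seat is a 445×433×22 mm slab with its top at z = 452 mm, on four 31×31 mm corner legs (flush with the seat edges, standing on z = 0). A flat backrest 32 mm thick, 361 mm tall, spans the full seat width and rises from the seat top along its +y edge, rear face flush with the rear of the seat.


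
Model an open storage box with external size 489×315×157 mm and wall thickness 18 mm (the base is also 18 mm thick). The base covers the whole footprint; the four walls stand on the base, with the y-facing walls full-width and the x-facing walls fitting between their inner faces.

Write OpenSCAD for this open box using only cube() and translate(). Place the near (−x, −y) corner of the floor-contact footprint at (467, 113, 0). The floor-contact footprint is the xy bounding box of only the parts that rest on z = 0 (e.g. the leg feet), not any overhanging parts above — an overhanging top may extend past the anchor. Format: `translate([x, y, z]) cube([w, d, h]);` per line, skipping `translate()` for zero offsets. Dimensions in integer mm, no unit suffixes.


translate([467, 113, 0]) cube([489, 315, 18]);
translate([467, 113, 18]) cube([489, 18, 139]);
translate([467, 410, 18]) cube([489, 18, 139]);
translate([467, 131, 18]) cube([18, 279, 139]);
translate([938, 131, 18]) cube([18, 279, 139]);


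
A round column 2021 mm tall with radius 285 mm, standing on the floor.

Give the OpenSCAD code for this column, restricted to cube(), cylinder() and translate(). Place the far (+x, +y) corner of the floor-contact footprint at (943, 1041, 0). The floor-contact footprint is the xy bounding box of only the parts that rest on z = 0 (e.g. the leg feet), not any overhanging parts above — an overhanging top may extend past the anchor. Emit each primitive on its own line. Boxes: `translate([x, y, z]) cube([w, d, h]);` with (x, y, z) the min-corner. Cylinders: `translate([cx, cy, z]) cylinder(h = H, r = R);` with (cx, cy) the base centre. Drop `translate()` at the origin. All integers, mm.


translate([658, 756, 0]) cylinder(h = 2021, r = 285);


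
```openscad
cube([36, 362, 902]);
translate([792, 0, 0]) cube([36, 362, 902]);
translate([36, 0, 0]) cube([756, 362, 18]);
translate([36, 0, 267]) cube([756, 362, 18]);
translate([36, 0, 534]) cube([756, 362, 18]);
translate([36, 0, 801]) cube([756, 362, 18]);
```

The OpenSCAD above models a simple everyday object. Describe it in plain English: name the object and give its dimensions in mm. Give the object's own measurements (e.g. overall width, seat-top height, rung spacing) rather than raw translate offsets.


An open bookshelf. Two side panels, each 36 mm thick, 362 mm deep and 902 mm tall, stand 828 mm apart (outside-to-outside). Between them sit 4 shelves, each 18 mm thick and 362 mm deep, spanning the full gap between the sides. The bottom shelf rests on the floor (its underside at z = 0) and the clear gap between one shelf's top and the next shelf's underside is 249 mm.


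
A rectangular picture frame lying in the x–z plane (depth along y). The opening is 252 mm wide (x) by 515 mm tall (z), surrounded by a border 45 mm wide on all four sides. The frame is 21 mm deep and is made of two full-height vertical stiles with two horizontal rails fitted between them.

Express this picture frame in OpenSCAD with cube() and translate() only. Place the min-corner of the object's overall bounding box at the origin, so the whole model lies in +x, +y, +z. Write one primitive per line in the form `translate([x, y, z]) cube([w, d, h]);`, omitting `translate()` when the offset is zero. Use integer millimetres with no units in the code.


cube([45, 21, 605]);
translate([297, 0, 0]) cube([45, 21, 605]);
translate([45, 0, 0]) cube([252, 21, 45]);
translate([45, 0, 560]) cube([252, 21, 45]);


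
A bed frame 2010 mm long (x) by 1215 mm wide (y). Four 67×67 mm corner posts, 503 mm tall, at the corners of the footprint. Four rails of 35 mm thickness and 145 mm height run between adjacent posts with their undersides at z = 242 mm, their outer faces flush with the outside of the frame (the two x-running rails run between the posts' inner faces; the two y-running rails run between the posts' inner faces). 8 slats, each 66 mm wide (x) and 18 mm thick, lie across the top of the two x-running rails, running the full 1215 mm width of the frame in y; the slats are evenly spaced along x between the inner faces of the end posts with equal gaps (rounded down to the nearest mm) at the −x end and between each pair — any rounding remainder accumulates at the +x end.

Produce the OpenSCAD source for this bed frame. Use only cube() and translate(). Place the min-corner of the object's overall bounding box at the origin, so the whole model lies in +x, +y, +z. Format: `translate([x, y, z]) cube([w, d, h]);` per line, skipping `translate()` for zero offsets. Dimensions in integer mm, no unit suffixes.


cube([67, 67, 503]);
translate([0, 1148, 0]) cube([67, 67, 503]);
translate([1943, 0, 0]) cube([67, 67, 503]);
translate([1943, 1148, 0]) cube([67, 67, 503]);
translate([67, 0, 242]) cube([1876, 35, 145]);
translate([67, 1180, 242]) cube([1876, 35, 145]);
translate([0, 67, 242]) cube([35, 1081, 145]);
translate([1975, 67, 242]) cube([35, 1081, 145]);
translate([216, 0, 387]) cube([66, 1215, 18]);
translate([431, 0, 387]) cube([66, 1215, 18]);
translate([646, 0, 387]) cube([66, 1215, 18]);
translate([861, 0, 387]) cube([66, 1215, 18]);
translate([1076, 0, 387]) cube([66, 1215, 18]);
translate([1291, 0, 387]) cube([66, 1215, 18]);
translate([1506, 0, 387]) cube([66, 1215, 18]);
translate([1721, 0, 387]) cube([66, 1215, 18]);


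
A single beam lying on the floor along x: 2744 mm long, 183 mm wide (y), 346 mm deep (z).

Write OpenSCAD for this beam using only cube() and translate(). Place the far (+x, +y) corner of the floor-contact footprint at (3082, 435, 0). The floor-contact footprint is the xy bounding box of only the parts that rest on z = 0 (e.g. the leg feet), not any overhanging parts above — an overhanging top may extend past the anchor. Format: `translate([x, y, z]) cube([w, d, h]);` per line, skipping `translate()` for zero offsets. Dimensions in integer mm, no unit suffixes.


translate([338, 252, 0]) cube([2744, 183, 346]);


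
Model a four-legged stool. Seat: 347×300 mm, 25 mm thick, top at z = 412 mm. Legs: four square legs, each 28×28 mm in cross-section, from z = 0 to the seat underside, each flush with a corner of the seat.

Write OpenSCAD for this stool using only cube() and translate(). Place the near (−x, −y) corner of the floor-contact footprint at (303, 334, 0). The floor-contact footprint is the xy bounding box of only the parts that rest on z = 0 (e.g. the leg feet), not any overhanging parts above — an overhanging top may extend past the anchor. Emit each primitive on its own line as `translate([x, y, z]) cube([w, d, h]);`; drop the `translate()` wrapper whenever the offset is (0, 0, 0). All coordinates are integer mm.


translate([303, 334, 387]) cube([347, 300, 25]);
translate([303, 334, 0]) cube([28, 28, 387]);
translate([622, 334, 0]) cube([28, 28, 387]);
translate([303, 606, 0]) cube([28, 28, 387]);
translate([622, 606, 0]) cube([28, 28, 387]);


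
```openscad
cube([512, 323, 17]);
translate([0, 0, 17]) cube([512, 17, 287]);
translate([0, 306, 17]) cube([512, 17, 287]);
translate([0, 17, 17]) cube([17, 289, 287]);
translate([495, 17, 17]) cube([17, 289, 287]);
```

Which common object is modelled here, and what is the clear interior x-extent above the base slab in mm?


An open box. The internal width is 478 mm.

A 512×323 base slab with four walls standing on it — an open box. The base is 512 mm wide and the walls are 17 mm thick, so the internal width is 512 − 2 × 17 = 478 mm.


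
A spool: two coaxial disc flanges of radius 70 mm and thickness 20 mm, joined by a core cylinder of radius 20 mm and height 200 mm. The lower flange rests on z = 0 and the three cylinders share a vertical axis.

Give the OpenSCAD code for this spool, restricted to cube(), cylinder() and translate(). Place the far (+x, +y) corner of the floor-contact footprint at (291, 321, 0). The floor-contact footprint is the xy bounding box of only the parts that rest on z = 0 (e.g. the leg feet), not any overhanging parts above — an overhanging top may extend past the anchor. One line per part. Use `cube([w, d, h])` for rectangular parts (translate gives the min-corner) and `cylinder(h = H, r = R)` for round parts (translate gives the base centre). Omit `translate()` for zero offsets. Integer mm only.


translate([221, 251, 0]) cylinder(h = 20, r = 70);
translate([221, 251, 20]) cylinder(h = 200, r = 20);
translate([221, 251, 220]) cylinder(h = 20, r = 70);


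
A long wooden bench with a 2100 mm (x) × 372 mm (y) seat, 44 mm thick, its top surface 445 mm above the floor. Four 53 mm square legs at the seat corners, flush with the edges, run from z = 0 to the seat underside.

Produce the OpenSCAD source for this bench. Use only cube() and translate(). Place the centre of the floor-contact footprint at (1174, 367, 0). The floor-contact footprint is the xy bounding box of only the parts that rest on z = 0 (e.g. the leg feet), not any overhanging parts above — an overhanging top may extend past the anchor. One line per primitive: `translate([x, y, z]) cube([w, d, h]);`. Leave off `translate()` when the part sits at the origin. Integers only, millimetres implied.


translate([124, 181, 401]) cube([2100, 372, 44]);
translate([124, 181, 0]) cube([53, 53, 401]);
translate([124, 500, 0]) cube([53, 53, 401]);
translate([2171, 181, 0]) cube([53, 53, 401]);
translate([2171, 500, 0]) cube([53, 53, 401]);


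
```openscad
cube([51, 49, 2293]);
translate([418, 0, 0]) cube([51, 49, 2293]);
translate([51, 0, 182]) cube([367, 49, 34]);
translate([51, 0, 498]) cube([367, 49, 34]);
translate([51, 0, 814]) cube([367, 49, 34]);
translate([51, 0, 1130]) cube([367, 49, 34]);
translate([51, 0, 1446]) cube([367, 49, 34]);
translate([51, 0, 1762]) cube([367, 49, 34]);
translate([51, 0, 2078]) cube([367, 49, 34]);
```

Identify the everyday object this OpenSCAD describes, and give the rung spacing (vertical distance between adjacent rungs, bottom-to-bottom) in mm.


A ladder. The rung spacing is 316 mm.

Two tall 51×49 posts with 7 short bars between them — a ladder. Adjacent rungs sit at z = 182 and z = 498, so the spacing is 498 − 182 = 316 mm.


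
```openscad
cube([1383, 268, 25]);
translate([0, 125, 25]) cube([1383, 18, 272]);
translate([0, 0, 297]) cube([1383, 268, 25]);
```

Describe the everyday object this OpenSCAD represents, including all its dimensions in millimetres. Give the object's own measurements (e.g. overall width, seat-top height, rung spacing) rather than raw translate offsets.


An I-beam lying along x, 1383 mm long. Overall section height 322 mm. Two flanges 268 mm wide (y) and 25 mm thick, one on the floor and one at the top; a web 18 mm thick runs between them, centred on the flange width.


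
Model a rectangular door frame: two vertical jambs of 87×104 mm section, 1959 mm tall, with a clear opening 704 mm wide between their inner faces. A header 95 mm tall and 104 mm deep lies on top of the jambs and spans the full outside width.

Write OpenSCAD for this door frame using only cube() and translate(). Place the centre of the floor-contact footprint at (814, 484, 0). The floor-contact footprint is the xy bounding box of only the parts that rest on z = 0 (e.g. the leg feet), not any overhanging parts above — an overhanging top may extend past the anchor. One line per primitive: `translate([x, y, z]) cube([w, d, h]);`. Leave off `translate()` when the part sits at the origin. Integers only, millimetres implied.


translate([375, 432, 0]) cube([87, 104, 1959]);
translate([1166, 432, 0]) cube([87, 104, 1959]);
translate([375, 432, 1959]) cube([878, 104, 95]);


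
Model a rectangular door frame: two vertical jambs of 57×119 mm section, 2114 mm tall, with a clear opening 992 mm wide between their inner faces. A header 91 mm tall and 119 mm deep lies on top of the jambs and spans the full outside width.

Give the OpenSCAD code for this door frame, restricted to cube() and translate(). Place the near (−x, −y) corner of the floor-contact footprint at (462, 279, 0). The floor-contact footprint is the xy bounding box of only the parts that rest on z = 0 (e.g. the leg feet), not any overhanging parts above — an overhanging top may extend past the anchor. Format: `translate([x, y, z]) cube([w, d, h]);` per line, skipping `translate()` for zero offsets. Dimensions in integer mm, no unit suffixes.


translate([462, 279, 0]) cube([57, 119, 2114]);
translate([1511, 279, 0]) cube([57, 119, 2114]);
translate([462, 279, 2114]) cube([1106, 119, 91]);


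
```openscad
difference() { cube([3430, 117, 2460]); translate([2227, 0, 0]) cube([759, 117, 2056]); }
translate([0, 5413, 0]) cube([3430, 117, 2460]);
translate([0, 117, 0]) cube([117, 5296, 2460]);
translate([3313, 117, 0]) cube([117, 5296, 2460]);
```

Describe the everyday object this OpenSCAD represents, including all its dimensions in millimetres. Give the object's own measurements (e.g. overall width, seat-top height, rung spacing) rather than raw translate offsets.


A single room: four walls, each 2460 mm tall and 117 mm thick, enclosing an outside footprint 3430×5530 mm (x × y), no floor or roof. The front and back walls (−y and +y sides) run the full x-width; the side walls fit between their inner faces. A door opening 759 mm wide and 2056 mm tall is cut through the front wall from the floor up, its −x edge 2227 mm from the wall's −x end.


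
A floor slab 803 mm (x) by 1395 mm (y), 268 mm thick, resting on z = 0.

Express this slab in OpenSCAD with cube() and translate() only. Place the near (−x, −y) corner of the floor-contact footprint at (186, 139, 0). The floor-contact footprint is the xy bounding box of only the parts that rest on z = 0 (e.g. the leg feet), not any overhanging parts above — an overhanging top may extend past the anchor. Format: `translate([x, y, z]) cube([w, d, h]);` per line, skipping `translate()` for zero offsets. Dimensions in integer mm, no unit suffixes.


translate([186, 139, 0]) cube([803, 1395, 268]);


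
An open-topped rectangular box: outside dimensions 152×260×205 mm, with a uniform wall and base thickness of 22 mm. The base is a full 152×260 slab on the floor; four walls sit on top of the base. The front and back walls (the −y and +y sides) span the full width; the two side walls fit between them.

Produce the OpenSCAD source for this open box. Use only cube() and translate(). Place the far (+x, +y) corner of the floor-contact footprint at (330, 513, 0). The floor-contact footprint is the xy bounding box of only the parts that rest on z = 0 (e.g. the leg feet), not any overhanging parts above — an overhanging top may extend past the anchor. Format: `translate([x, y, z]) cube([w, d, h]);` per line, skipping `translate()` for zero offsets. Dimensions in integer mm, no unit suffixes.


translate([178, 253, 0]) cube([152, 260, 22]);
translate([178, 253, 22]) cube([152, 22, 183]);
translate([178, 491, 22]) cube([152, 22, 183]);
translate([178, 275, 22]) cube([22, 216, 183]);
translate([308, 275, 22]) cube([22, 216, 183]);


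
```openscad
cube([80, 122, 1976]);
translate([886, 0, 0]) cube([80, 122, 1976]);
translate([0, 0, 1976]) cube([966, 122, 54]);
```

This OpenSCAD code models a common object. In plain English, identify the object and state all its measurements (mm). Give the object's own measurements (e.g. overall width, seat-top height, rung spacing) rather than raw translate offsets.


A door frame. The clear opening is 806 mm wide and 1976 mm high. Two 80 mm wide jambs, 122 mm deep, stand either side of the opening from the floor to the top of the opening. A 54 mm thick head sits across the top of both jambs, spanning the full outside width of the frame.


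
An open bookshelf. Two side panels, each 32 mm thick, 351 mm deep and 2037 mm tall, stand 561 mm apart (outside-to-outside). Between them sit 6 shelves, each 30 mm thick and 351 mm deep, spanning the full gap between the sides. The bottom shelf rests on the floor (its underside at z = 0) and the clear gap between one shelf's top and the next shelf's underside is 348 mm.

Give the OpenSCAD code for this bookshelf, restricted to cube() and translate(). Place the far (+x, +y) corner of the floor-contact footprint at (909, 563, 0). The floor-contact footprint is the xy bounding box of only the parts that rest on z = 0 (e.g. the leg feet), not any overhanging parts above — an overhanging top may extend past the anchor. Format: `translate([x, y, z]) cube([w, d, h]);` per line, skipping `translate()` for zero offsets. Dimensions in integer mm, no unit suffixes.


translate([348, 212, 0]) cube([32, 351, 2037]);
translate([877, 212, 0]) cube([32, 351, 2037]);
translate([380, 212, 0]) cube([497, 351, 30]);
translate([380, 212, 378]) cube([497, 351, 30]);
translate([380, 212, 756]) cube([497, 351, 30]);
translate([380, 212, 1134]) cube([497, 351, 30]);
translate([380, 212, 1512]) cube([497, 351, 30]);
translate([380, 212, 1890]) cube([497, 351, 30]);


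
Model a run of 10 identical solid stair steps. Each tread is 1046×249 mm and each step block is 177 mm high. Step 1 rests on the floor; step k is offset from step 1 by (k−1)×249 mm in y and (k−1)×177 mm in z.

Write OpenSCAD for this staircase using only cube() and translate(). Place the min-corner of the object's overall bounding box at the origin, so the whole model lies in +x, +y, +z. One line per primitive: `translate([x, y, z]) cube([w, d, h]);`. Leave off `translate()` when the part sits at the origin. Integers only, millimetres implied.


cube([1046, 249, 177]);
translate([0, 249, 177]) cube([1046, 249, 177]);
translate([0, 498, 354]) cube([1046, 249, 177]);
translate([0, 747, 531]) cube([1046, 249, 177]);
translate([0, 996, 708]) cube([1046, 249, 177]);
translate([0, 1245, 885]) cube([1046, 249, 177]);
translate([0, 1494, 1062]) cube([1046, 249, 177]);
translate([0, 1743, 1239]) cube([1046, 249, 177]);
translate([0, 1992, 1416]) cube([1046, 249, 177]);
translate([0, 2241, 1593]) cube([1046, 249, 177]);


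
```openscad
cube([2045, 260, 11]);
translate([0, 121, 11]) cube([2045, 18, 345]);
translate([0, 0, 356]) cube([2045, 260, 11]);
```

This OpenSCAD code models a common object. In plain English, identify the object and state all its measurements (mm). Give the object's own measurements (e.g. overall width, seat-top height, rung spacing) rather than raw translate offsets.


An I-beam lying along x, 2045 mm long. Overall section height 367 mm. Two flanges 260 mm wide (y) and 11 mm thick, one on the floor and one at the top; a web 18 mm thick runs between them, centred on the flange width.


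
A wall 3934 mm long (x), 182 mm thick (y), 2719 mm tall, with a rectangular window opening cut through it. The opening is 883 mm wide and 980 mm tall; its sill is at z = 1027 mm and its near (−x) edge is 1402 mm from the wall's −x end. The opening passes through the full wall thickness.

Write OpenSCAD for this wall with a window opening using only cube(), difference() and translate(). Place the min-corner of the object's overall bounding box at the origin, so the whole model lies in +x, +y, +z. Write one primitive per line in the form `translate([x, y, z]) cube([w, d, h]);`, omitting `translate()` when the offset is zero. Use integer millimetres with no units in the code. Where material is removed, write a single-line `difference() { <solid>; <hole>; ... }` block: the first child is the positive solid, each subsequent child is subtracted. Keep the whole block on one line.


difference() { cube([3934, 182, 2719]); translate([1402, 0, 1027]) cube([883, 182, 980]); }


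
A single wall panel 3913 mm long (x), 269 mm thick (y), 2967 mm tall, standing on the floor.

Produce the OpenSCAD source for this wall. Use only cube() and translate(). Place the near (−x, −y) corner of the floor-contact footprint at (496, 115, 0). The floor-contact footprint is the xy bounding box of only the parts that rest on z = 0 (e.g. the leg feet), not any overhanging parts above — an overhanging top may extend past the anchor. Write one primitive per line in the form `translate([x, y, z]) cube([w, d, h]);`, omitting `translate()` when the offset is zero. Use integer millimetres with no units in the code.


translate([496, 115, 0]) cube([3913, 269, 2967]);


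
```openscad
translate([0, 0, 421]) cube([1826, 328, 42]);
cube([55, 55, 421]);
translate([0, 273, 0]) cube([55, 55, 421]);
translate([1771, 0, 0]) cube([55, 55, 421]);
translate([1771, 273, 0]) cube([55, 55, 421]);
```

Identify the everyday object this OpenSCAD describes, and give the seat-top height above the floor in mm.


A bench. The seat-top height is 463 mm.

A long slab on four corner posts — a bench. The slab sits at z = 421 with thickness 42, so the top is 421 + 42 = 463 mm.


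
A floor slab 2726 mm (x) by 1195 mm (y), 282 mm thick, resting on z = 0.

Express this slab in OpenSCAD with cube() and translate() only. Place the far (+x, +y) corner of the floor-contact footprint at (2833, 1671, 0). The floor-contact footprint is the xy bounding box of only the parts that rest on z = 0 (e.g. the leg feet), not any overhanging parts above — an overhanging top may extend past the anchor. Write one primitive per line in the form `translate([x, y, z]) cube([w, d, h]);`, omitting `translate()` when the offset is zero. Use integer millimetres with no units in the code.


translate([107, 476, 0]) cube([2726, 1195, 282]);


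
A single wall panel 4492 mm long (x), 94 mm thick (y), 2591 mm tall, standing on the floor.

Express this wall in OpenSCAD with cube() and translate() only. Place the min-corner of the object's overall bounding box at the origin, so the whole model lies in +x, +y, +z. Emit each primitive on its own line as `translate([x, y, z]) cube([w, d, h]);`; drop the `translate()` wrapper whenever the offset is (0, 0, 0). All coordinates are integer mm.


cube([4492, 94, 2591]);


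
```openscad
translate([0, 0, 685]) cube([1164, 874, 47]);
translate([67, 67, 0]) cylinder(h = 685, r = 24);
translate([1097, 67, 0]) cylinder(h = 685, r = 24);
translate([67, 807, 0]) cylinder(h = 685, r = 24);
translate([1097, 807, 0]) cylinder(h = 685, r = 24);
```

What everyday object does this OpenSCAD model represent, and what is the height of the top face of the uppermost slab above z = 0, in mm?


A table. The table height is 732 mm.

A 1164×874×47 slab sits at z = 685 on four Ø48 mm round legs — a table. The top surface is at 685 + 47 = 732 mm.


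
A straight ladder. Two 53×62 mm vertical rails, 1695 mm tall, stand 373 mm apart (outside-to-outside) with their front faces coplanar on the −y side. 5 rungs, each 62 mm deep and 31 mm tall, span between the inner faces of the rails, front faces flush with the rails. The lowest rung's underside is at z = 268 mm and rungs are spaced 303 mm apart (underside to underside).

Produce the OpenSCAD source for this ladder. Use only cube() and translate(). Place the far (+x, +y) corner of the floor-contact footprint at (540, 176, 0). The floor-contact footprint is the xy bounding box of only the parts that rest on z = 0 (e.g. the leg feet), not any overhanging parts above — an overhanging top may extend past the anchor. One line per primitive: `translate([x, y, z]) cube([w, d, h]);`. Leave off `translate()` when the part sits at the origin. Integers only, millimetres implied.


// rung span = 373 - 2*53 = 267
// rung[k] z = 268 + k*303
translate([167, 114, 0]) cube([53, 62, 1695]);
translate([487, 114, 0]) cube([53, 62, 1695]);
translate([220, 114, 268]) cube([267, 62, 31]);
translate([220, 114, 571]) cube([267, 62, 31]);
translate([220, 114, 874]) cube([267, 62, 31]);
translate([220, 114, 1177]) cube([267, 62, 31]);
translate([220, 114, 1480]) cube([267, 62, 31]);


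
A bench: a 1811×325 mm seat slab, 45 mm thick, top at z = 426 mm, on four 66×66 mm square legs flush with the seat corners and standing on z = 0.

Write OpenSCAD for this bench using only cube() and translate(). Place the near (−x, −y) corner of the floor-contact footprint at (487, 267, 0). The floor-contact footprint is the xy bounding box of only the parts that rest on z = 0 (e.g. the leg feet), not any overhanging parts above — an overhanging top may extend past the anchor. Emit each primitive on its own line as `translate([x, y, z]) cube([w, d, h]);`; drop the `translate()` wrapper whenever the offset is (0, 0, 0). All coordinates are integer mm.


// leg_h = 426 − 45 = 381
translate([487, 267, 381]) cube([1811, 325, 45]);
translate([487, 267, 0]) cube([66, 66, 381]);
translate([487, 526, 0]) cube([66, 66, 381]);
translate([2232, 267, 0]) cube([66, 66, 381]);
translate([2232, 526, 0]) cube([66, 66, 381]);


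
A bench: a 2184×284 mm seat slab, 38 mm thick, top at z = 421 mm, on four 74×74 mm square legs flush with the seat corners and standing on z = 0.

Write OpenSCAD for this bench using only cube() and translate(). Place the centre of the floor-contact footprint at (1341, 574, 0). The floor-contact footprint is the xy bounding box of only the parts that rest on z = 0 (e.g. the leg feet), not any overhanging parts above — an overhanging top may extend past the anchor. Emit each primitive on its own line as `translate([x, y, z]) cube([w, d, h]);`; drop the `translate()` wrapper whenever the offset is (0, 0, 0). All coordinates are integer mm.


translate([249, 432, 383]) cube([2184, 284, 38]);
translate([249, 432, 0]) cube([74, 74, 383]);
translate([249, 642, 0]) cube([74, 74, 383]);
translate([2359, 432, 0]) cube([74, 74, 383]);
translate([2359, 642, 0]) cube([74, 74, 383]);


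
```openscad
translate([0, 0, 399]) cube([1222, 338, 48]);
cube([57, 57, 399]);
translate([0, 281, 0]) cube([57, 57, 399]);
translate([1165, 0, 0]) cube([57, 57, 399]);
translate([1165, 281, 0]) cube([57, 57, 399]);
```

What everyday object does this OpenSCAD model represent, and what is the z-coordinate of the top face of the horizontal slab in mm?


A bench. The seat-top height is 447 mm.

A long slab on four corner posts — a bench. The slab sits at z = 399 with thickness 48, so the top is 399 + 48 = 447 mm.


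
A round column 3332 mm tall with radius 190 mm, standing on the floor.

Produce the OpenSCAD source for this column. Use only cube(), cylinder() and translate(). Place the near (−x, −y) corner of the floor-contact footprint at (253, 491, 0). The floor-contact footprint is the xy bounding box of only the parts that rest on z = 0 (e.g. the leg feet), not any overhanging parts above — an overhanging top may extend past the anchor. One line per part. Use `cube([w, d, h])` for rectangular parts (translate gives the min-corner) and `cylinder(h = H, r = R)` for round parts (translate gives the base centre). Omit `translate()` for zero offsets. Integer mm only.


translate([443, 681, 0]) cylinder(h = 3332, r = 190);


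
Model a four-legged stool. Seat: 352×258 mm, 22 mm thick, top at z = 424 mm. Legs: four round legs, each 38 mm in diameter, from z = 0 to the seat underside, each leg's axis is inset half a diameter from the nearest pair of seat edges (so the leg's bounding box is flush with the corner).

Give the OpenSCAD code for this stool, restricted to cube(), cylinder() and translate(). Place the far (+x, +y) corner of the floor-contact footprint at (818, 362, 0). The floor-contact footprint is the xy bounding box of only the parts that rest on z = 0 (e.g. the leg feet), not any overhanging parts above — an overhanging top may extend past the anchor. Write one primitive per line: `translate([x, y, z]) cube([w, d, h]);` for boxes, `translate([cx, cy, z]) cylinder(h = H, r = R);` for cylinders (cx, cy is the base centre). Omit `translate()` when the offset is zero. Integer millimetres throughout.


translate([466, 104, 402]) cube([352, 258, 22]);
translate([485, 123, 0]) cylinder(h = 402, r = 19);
translate([799, 123, 0]) cylinder(h = 402, r = 19);
translate([485, 343, 0]) cylinder(h = 402, r = 19);
translate([799, 343, 0]) cylinder(h = 402, r = 19);


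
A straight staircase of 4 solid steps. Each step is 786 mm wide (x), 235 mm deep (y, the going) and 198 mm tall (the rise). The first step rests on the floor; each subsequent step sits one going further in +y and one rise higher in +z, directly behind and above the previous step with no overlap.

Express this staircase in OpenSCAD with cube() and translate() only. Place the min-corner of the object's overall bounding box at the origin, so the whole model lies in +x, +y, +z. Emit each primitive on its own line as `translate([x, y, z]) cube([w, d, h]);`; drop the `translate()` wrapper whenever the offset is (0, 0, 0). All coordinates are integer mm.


cube([786, 235, 198]);
translate([0, 235, 198]) cube([786, 235, 198]);
translate([0, 470, 396]) cube([786, 235, 198]);
translate([0, 705, 594]) cube([786, 235, 198]);


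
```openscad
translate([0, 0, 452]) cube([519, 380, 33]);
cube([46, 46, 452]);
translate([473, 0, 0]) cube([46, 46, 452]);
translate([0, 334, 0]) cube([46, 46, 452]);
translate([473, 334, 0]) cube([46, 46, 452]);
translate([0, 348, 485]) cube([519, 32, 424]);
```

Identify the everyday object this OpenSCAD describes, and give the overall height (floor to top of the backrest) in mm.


A chair. The overall height is 909 mm.

A slab on four corner posts with a tall panel at the back — a chair. The seat slab sits at z = 452 with thickness 33, and the 424 mm backrest starts at the seat top, so the overall height is 452 + 33 + 424 = 909 mm.


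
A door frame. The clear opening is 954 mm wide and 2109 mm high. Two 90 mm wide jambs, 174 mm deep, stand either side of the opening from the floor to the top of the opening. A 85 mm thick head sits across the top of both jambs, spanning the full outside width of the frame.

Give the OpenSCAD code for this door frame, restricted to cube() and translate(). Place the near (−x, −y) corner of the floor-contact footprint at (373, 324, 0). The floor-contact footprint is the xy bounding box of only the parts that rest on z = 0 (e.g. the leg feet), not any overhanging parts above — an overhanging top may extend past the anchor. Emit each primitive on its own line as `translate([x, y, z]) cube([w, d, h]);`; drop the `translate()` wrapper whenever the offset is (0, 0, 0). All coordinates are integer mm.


translate([373, 324, 0]) cube([90, 174, 2109]);
translate([1417, 324, 0]) cube([90, 174, 2109]);
translate([373, 324, 2109]) cube([1134, 174, 85]);


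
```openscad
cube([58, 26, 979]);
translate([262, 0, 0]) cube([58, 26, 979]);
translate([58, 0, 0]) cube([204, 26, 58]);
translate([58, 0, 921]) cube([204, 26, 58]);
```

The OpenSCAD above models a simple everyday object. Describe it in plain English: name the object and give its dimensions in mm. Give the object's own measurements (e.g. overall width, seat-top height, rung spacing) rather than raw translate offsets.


A rectangular picture frame lying in the x–z plane (depth along y). The opening is 204 mm wide (x) by 863 mm tall (z), surrounded by a border 58 mm wide on all four sides. The frame is 26 mm deep and is made of two full-height vertical stiles with two horizontal rails fitted between them.


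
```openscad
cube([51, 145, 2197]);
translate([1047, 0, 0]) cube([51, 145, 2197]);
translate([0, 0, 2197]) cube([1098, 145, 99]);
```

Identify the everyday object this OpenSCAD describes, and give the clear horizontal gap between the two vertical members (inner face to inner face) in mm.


A door frame. The clear opening width is 996 mm.

Two 2197 mm tall posts with a header on top — a door frame. The left jamb is 51 mm wide at x = 0; the right jamb starts at x = 1047. The clear opening is 1047 − 51 = 996 mm.


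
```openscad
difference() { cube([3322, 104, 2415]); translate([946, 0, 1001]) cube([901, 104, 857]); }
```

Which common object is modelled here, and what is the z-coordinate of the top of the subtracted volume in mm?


A wall with a window opening. The window head height is 1858 mm.

A wall with a rectangular opening subtracted — a window. Sill at z = 1001, opening 857 mm tall, so the head is at 1001 + 857 = 1858 mm.


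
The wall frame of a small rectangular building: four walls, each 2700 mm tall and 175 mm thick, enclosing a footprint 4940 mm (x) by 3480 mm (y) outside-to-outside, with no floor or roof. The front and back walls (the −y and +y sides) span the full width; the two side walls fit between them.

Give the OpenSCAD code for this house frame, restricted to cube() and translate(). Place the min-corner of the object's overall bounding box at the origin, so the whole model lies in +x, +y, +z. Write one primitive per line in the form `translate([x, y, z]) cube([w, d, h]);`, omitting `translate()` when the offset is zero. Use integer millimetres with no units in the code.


cube([4940, 175, 2700]);
translate([0, 3305, 0]) cube([4940, 175, 2700]);
translate([0, 175, 0]) cube([175, 3130, 2700]);
translate([4765, 175, 0]) cube([175, 3130, 2700]);


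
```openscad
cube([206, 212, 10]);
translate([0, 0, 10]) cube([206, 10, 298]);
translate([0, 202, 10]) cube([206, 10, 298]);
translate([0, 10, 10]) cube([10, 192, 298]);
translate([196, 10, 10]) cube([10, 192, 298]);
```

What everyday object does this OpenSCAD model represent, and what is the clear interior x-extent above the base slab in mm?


An open box. The internal width is 186 mm.

A 206×212 base slab with four walls standing on it — an open box. The base is 206 mm wide and the walls are 10 mm thick, so the internal width is 206 − 2 × 10 = 186 mm.


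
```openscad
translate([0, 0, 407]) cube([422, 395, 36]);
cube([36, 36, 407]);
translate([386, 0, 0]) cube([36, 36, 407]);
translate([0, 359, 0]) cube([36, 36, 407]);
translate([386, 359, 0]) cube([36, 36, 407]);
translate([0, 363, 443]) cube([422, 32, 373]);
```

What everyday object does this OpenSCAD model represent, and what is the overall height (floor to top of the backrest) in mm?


A chair. The overall height is 816 mm.

A slab on four corner posts with a tall panel at the back — a chair. The seat slab sits at z = 407 with thickness 36, and the 373 mm backrest starts at the seat top, so the overall height is 407 + 36 + 373 = 816 mm.


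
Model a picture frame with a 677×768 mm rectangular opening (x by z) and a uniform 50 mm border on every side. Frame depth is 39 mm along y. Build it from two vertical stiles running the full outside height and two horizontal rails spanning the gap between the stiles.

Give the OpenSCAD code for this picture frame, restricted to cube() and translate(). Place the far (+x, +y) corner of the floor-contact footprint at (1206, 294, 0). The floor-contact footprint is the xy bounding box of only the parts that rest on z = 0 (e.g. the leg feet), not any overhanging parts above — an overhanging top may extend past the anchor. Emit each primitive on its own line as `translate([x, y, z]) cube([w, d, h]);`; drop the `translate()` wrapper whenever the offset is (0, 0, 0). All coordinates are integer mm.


translate([429, 255, 0]) cube([50, 39, 868]);
translate([1156, 255, 0]) cube([50, 39, 868]);
translate([479, 255, 0]) cube([677, 39, 50]);
translate([479, 255, 818]) cube([677, 39, 50]);


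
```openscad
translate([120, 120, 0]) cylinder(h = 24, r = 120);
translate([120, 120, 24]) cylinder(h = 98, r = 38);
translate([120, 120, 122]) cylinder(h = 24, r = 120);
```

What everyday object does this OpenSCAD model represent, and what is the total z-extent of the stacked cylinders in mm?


A spool. The overall height is 146 mm.

Three coaxial cylinders, large–small–large — a spool. Two 24 mm flanges and a 98 mm core give 24 + 98 + 24 = 146 mm.


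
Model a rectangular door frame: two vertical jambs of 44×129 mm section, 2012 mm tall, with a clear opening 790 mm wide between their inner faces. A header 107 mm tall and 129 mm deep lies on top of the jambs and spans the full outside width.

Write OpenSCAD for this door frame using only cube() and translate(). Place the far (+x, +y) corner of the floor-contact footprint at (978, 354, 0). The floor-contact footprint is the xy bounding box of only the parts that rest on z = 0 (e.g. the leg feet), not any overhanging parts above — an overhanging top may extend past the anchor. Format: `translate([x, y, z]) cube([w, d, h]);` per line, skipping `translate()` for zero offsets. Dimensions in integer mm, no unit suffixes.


translate([100, 225, 0]) cube([44, 129, 2012]);
translate([934, 225, 0]) cube([44, 129, 2012]);
translate([100, 225, 2012]) cube([878, 129, 107]);


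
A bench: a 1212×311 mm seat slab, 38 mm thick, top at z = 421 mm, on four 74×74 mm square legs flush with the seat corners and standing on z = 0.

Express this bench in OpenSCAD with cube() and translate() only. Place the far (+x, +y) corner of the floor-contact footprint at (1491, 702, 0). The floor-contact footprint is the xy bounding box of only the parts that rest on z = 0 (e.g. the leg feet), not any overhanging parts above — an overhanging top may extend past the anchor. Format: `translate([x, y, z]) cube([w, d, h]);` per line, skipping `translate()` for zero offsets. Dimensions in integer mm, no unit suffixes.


translate([279, 391, 383]) cube([1212, 311, 38]);
translate([279, 391, 0]) cube([74, 74, 383]);
translate([279, 628, 0]) cube([74, 74, 383]);
translate([1417, 391, 0]) cube([74, 74, 383]);
translate([1417, 628, 0]) cube([74, 74, 383]);


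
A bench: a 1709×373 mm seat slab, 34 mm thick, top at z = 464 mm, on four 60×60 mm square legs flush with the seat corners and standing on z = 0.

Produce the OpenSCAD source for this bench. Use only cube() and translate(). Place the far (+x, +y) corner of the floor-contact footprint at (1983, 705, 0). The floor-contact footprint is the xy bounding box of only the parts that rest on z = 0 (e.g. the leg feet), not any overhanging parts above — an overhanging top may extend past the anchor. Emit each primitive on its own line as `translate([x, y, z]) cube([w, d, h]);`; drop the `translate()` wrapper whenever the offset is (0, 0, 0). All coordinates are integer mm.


// leg_h = 464 − 34 = 430
translate([274, 332, 430]) cube([1709, 373, 34]);
translate([274, 332, 0]) cube([60, 60, 430]);
translate([274, 645, 0]) cube([60, 60, 430]);
translate([1923, 332, 0]) cube([60, 60, 430]);
translate([1923, 645, 0]) cube([60, 60, 430]);


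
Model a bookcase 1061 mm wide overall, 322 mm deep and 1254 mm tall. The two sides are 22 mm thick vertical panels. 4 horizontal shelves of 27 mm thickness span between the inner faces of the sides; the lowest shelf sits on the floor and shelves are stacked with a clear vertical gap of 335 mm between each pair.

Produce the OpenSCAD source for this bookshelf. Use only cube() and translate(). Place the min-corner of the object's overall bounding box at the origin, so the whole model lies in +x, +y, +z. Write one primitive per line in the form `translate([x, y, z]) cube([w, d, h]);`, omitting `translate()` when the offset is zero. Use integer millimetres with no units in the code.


cube([22, 322, 1254]);
translate([1039, 0, 0]) cube([22, 322, 1254]);
translate([22, 0, 0]) cube([1017, 322, 27]);
translate([22, 0, 362]) cube([1017, 322, 27]);
translate([22, 0, 724]) cube([1017, 322, 27]);
translate([22, 0, 1086]) cube([1017, 322, 27]);
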